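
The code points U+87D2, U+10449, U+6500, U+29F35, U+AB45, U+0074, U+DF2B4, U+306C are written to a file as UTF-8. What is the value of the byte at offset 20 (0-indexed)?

0x8A

U+87D2 → 3-byte form E8 9F 92 at offsets 0–2.
U+10449 → 4-byte form F0 90 91 89 at offsets 3–6.
U+6500 → 3-byte form E6 94 80 at offsets 7–9.
U+29F35 → 4-byte form F0 A9 BC B5 at offsets 10–13.
U+AB45 → 3-byte form EA AD 85 at offsets 14–16.
U+0074 → 1-byte form 74 at offsets 17–17.
U+DF2B4 → 4-byte form F3 9F 8A B4 at offsets 18–21.
Offset 20 falls in char 7's range; it's byte 3 of F3 9F 8A B4 = 0x8A.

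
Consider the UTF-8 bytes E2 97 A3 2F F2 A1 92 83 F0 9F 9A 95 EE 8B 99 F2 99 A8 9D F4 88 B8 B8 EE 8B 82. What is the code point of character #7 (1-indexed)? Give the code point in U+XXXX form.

U+108E38

Offset 0: leading byte 0xE2 = 11100010 → 3-byte char #1 = E2 97 A3.
Offset 3: leading byte 0x2F = 00101111 → 1-byte char #2 = 2F.
Offset 4: leading byte 0xF2 = 11110010 → 4-byte char #3 = F2 A1 92 83.
Offset 8: leading byte 0xF0 = 11110000 → 4-byte char #4 = F0 9F 9A 95.
Offset 12: leading byte 0xEE = 11101110 → 3-byte char #5 = EE 8B 99.
Offset 15: leading byte 0xF2 = 11110010 → 4-byte char #6 = F2 99 A8 9D.
Offset 19: leading byte 0xF4 = 11110100 → 4-byte char #7 = F4 88 B8 B8.
Leading byte 0xF4 = 11110100 matches 11110xxx → 4-byte sequence.
Byte 1: 0xF4 = 11110100, payload 100 (3 bits).
Byte 2: 0x88 = 10001000 (10xxxxxx ✓), payload 001000.
Byte 3: 0xB8 = 10111000 (10xxxxxx ✓), payload 111000.
Byte 4: 0xB8 = 10111000 (10xxxxxx ✓), payload 111000.
Concatenate: 100001000111000111000 = 0x108E38 (21 bits → U+108E38).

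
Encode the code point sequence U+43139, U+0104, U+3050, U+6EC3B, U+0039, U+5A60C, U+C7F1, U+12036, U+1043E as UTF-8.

F1 83 84 B9 C4 84 E3 81 90 F1 AE B0 BB 39 F1 9A 98 8C EC 9F B1 F0 92 80 B6 F0 90 90 BE

U+43139: 4-byte form → F1 83 84 B9.
U+0104: 2-byte form → C4 84.
U+3050: 3-byte form → E3 81 90.
U+6EC3B: 4-byte form → F1 AE B0 BB.
U+0039: 1-byte form → 39.
U+5A60C: 4-byte form → F1 9A 98 8C.
U+C7F1: 3-byte form → EC 9F B1.
U+12036: 4-byte form → F0 92 80 B6.
U+1043E: 4-byte form → F0 90 90 BE.
Concatenated (29 bytes): F1 83 84 B9 C4 84 E3 81 90 F1 AE B0 BB 39 F1 9A 98 8C EC 9F B1 F0 92 80 B6 F0 90 90 BE.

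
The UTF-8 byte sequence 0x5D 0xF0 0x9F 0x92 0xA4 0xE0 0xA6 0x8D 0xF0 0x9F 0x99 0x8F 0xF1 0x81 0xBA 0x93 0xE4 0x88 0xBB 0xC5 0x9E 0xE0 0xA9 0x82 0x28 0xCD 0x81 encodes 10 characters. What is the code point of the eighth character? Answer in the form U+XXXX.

U+0A42

Offset 0: leading byte 0x5D = 01011101 → 1-byte char #1 = 5D.
Offset 1: leading byte 0xF0 = 11110000 → 4-byte char #2 = F0 9F 92 A4.
Offset 5: leading byte 0xE0 = 11100000 → 3-byte char #3 = E0 A6 8D.
Offset 8: leading byte 0xF0 = 11110000 → 4-byte char #4 = F0 9F 99 8F.
Offset 12: leading byte 0xF1 = 11110001 → 4-byte char #5 = F1 81 BA 93.
Offset 16: leading byte 0xE4 = 11100100 → 3-byte char #6 = E4 88 BB.
Offset 19: leading byte 0xC5 = 11000101 → 2-byte char #7 = C5 9E.
Offset 21: leading byte 0xE0 = 11100000 → 3-byte char #8 = E0 A9 82.
Leading byte 0xE0 = 11100000 matches 1110xxxx → 3-byte sequence.
Byte 1: 0xE0 = 11100000, payload 0000 (4 bits).
Byte 2: 0xA9 = 10101001 (10xxxxxx ✓), payload 101001.
Byte 3: 0x82 = 10000010 (10xxxxxx ✓), payload 000010.
Concatenate: 0000101001000010 = 0xA42 (16 bits → U+0A42).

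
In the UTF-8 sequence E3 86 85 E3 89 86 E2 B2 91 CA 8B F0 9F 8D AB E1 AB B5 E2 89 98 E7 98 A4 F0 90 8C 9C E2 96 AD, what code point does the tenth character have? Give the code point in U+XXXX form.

U+25AD

Offset 0: leading byte 0xE3 = 11100011 → 3-byte char #1 = E3 86 85.
Offset 3: leading byte 0xE3 = 11100011 → 3-byte char #2 = E3 89 86.
Offset 6: leading byte 0xE2 = 11100010 → 3-byte char #3 = E2 B2 91.
Offset 9: leading byte 0xCA = 11001010 → 2-byte char #4 = CA 8B.
Offset 11: leading byte 0xF0 = 11110000 → 4-byte char #5 = F0 9F 8D AB.
Offset 15: leading byte 0xE1 = 11100001 → 3-byte char #6 = E1 AB B5.
Offset 18: leading byte 0xE2 = 11100010 → 3-byte char #7 = E2 89 98.
Offset 21: leading byte 0xE7 = 11100111 → 3-byte char #8 = E7 98 A4.
Offset 24: leading byte 0xF0 = 11110000 → 4-byte char #9 = F0 90 8C 9C.
Offset 28: leading byte 0xE2 = 11100010 → 3-byte char #10 = E2 96 AD.
Leading byte 0xE2 = 11100010 matches 1110xxxx → 3-byte sequence.
Byte 1: 0xE2 = 11100010, payload 0010 (4 bits).
Byte 2: 0x96 = 10010110 (10xxxxxx ✓), payload 010110.
Byte 3: 0xAD = 10101101 (10xxxxxx ✓), payload 101101.
Concatenate: 0010010110101101 = 0x25AD (16 bits → U+25AD).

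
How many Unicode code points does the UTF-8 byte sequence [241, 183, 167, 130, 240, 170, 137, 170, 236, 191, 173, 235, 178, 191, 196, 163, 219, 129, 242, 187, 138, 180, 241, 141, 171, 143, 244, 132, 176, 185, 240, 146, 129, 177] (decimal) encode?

Byte at offset 0: 0xF1 = 11110001 → 4-byte char (#1). Advance 4.
Byte at offset 4: 0xF0 = 11110000 → 4-byte char (#2). Advance 4.
Byte at offset 8: 0xEC = 11101100 → 3-byte char (#3). Advance 3.
Byte at offset 11: 0xEB = 11101011 → 3-byte char (#4). Advance 3.
Byte at offset 14: 0xC4 = 11000100 → 2-byte char (#5). Advance 2.
Byte at offset 16: 0xDB = 11011011 → 2-byte char (#6). Advance 2.
Byte at offset 18: 0xF2 = 11110010 → 4-byte char (#7). Advance 4.
Byte at offset 22: 0xF1 = 11110001 → 4-byte char (#8). Advance 4.
Byte at offset 26: 0xF4 = 11110100 → 4-byte char (#9). Advance 4.
Byte at offset 30: 0xF0 = 11110000 → 4-byte char (#10). Advance 4.
Reached end at offset 34 after 10 code points.

10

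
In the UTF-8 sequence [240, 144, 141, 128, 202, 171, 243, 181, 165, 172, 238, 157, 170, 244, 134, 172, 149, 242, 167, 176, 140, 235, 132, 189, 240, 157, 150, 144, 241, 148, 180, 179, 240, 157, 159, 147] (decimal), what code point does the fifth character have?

U+106B15

Offset 0: leading byte 0xF0 = 11110000 → 4-byte char #1 = F0 90 8D 80.
Offset 4: leading byte 0xCA = 11001010 → 2-byte char #2 = CA AB.
Offset 6: leading byte 0xF3 = 11110011 → 4-byte char #3 = F3 B5 A5 AC.
Offset 10: leading byte 0xEE = 11101110 → 3-byte char #4 = EE 9D AA.
Offset 13: leading byte 0xF4 = 11110100 → 4-byte char #5 = F4 86 AC 95.
Leading byte 0xF4 = 11110100 matches 11110xxx → 4-byte sequence.
Byte 1: 0xF4 = 11110100, payload 100 (3 bits).
Byte 2: 0x86 = 10000110 (10xxxxxx ✓), payload 000110.
Byte 3: 0xAC = 10101100 (10xxxxxx ✓), payload 101100.
Byte 4: 0x95 = 10010101 (10xxxxxx ✓), payload 010101.
Concatenate: 100000110101100010101 = 0x106B15 (21 bits → U+106B15).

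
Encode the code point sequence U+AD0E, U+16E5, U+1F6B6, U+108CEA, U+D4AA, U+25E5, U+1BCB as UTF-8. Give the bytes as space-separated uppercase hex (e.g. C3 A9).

EA B4 8E E1 9B A5 F0 9F 9A B6 F4 88 B3 AA ED 92 AA E2 97 A5 E1 AF 8B

U+AD0E: 3-byte form → EA B4 8E.
U+16E5: 3-byte form → E1 9B A5.
U+1F6B6: 4-byte form → F0 9F 9A B6.
U+108CEA: 4-byte form → F4 88 B3 AA.
U+D4AA: 3-byte form → ED 92 AA.
U+25E5: 3-byte form → E2 97 A5.
U+1BCB: 3-byte form → E1 AF 8B.
Concatenated (23 bytes): EA B4 8E E1 9B A5 F0 9F 9A B6 F4 88 B3 AA ED 92 AA E2 97 A5 E1 AF 8B.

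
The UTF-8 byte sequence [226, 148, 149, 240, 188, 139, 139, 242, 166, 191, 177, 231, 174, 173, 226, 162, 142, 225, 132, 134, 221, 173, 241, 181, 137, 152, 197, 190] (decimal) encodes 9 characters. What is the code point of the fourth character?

U+7BAD

Offset 0: leading byte 0xE2 = 11100010 → 3-byte char #1 = E2 94 95.
Offset 3: leading byte 0xF0 = 11110000 → 4-byte char #2 = F0 BC 8B 8B.
Offset 7: leading byte 0xF2 = 11110010 → 4-byte char #3 = F2 A6 BF B1.
Offset 11: leading byte 0xE7 = 11100111 → 3-byte char #4 = E7 AE AD.
Leading byte 0xE7 = 11100111 matches 1110xxxx → 3-byte sequence.
Byte 1: 0xE7 = 11100111, payload 0111 (4 bits).
Byte 2: 0xAE = 10101110 (10xxxxxx ✓), payload 101110.
Byte 3: 0xAD = 10101101 (10xxxxxx ✓), payload 101101.
Concatenate: 0111101110101101 = 0x7BAD (16 bits → U+7BAD).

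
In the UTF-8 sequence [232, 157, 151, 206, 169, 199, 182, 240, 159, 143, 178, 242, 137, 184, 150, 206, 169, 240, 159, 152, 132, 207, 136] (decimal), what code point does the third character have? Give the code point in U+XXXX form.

U+01F6

Offset 0: leading byte 0xE8 = 11101000 → 3-byte char #1 = E8 9D 97.
Offset 3: leading byte 0xCE = 11001110 → 2-byte char #2 = CE A9.
Offset 5: leading byte 0xC7 = 11000111 → 2-byte char #3 = C7 B6.
Leading byte 0xC7 = 11000111 matches 110xxxxx → 2-byte sequence.
Byte 1: 0xC7 = 11000111, payload 00111 (5 bits).
Byte 2: 0xB6 = 10110110 (10xxxxxx ✓), payload 110110.
Concatenate: 00111110110 = 0x1F6 (11 bits → U+01F6).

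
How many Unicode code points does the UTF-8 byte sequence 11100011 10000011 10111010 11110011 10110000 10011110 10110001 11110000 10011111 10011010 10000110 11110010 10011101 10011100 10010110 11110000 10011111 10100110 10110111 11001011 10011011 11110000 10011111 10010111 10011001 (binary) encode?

Byte at offset 0: 0xE3 = 11100011 → 3-byte char (#1). Advance 3.
Byte at offset 3: 0xF3 = 11110011 → 4-byte char (#2). Advance 4.
Byte at offset 7: 0xF0 = 11110000 → 4-byte char (#3). Advance 4.
Byte at offset 11: 0xF2 = 11110010 → 4-byte char (#4). Advance 4.
Byte at offset 15: 0xF0 = 11110000 → 4-byte char (#5). Advance 4.
Byte at offset 19: 0xCB = 11001011 → 2-byte char (#6). Advance 2.
Byte at offset 21: 0xF0 = 11110000 → 4-byte char (#7). Advance 4.
Reached end at offset 25 after 7 code points.

7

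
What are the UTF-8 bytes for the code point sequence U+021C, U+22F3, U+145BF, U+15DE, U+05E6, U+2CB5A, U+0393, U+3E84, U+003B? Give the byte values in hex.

C8 9C E2 8B B3 F0 94 96 BF E1 97 9E D7 A6 F0 AC AD 9A CE 93 E3 BA 84 3B

U+021C: 2-byte form → C8 9C.
U+22F3: 3-byte form → E2 8B B3.
U+145BF: 4-byte form → F0 94 96 BF.
U+15DE: 3-byte form → E1 97 9E.
U+05E6: 2-byte form → D7 A6.
U+2CB5A: 4-byte form → F0 AC AD 9A.
U+0393: 2-byte form → CE 93.
U+3E84: 3-byte form → E3 BA 84.
U+003B: 1-byte form → 3B.
Concatenated (24 bytes): C8 9C E2 8B B3 F0 94 96 BF E1 97 9E D7 A6 F0 AC AD 9A CE 93 E3 BA 84 3B.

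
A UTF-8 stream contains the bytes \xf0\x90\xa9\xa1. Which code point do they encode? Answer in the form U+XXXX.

Leading byte 0xF0 = 11110000 matches 11110xxx → 4-byte sequence.
Byte 1: 0xF0 = 11110000, payload 000 (3 bits).
Byte 2: 0x90 = 10010000 (10xxxxxx ✓), payload 010000.
Byte 3: 0xA9 = 10101001 (10xxxxxx ✓), payload 101001.
Byte 4: 0xA1 = 10100001 (10xxxxxx ✓), payload 100001.
Concatenate: 000010000101001100001 = 0x10A61 (21 bits → U+10A61).

U+10A61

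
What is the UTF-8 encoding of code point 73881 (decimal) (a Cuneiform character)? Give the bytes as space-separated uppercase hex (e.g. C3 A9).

U+12099 = 0x12099 = 73881 decimal. In range U+10000–U+10FFFF → 4-byte form: 11110xxx 10xxxxxx 10xxxxxx 10xxxxxx.
Binary (21 bits): 000010010000010011001.
Split 3+6+6+6: 000 | 010010 | 000010 | 011001.
Byte 1: 11110000 = 0xF0.
Byte 2: 10010010 = 0x92.
Byte 3: 10000010 = 0x82.
Byte 4: 10011001 = 0x99.

F0 92 82 99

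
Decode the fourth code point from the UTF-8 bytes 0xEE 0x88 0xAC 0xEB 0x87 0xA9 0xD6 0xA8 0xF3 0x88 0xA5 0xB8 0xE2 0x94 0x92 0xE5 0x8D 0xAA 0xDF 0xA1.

U+C8978

Offset 0: leading byte 0xEE = 11101110 → 3-byte char #1 = EE 88 AC.
Offset 3: leading byte 0xEB = 11101011 → 3-byte char #2 = EB 87 A9.
Offset 6: leading byte 0xD6 = 11010110 → 2-byte char #3 = D6 A8.
Offset 8: leading byte 0xF3 = 11110011 → 4-byte char #4 = F3 88 A5 B8.
Leading byte 0xF3 = 11110011 matches 11110xxx → 4-byte sequence.
Byte 1: 0xF3 = 11110011, payload 011 (3 bits).
Byte 2: 0x88 = 10001000 (10xxxxxx ✓), payload 001000.
Byte 3: 0xA5 = 10100101 (10xxxxxx ✓), payload 100101.
Byte 4: 0xB8 = 10111000 (10xxxxxx ✓), payload 111000.
Concatenate: 011001000100101111000 = 0xC8978 (21 bits → U+C8978).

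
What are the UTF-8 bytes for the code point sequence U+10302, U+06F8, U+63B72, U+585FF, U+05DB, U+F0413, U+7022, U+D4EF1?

F0 90 8C 82 DB B8 F1 A3 AD B2 F1 98 97 BF D7 9B F3 B0 90 93 E7 80 A2 F3 94 BB B1

U+10302: 4-byte form → F0 90 8C 82.
U+06F8: 2-byte form → DB B8.
U+63B72: 4-byte form → F1 A3 AD B2.
U+585FF: 4-byte form → F1 98 97 BF.
U+05DB: 2-byte form → D7 9B.
U+F0413: 4-byte form → F3 B0 90 93.
U+7022: 3-byte form → E7 80 A2.
U+D4EF1: 4-byte form → F3 94 BB B1.
Concatenated (27 bytes): F0 90 8C 82 DB B8 F1 A3 AD B2 F1 98 97 BF D7 9B F3 B0 90 93 E7 80 A2 F3 94 BB B1.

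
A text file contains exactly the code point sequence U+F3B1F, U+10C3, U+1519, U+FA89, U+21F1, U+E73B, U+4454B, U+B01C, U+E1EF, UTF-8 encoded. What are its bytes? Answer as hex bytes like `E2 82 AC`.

U+F3B1F: 4-byte form → F3 B3 AC 9F.
U+10C3: 3-byte form → E1 83 83.
U+1519: 3-byte form → E1 94 99.
U+FA89: 3-byte form → EF AA 89.
U+21F1: 3-byte form → E2 87 B1.
U+E73B: 3-byte form → EE 9C BB.
U+4454B: 4-byte form → F1 84 95 8B.
U+B01C: 3-byte form → EB 80 9C.
U+E1EF: 3-byte form → EE 87 AF.
Concatenated (29 bytes): F3 B3 AC 9F E1 83 83 E1 94 99 EF AA 89 E2 87 B1 EE 9C BB F1 84 95 8B EB 80 9C EE 87 AF.

F3 B3 AC 9F E1 83 83 E1 94 99 EF AA 89 E2 87 B1 EE 9C BB F1 84 95 8B EB 80 9C EE 87 AF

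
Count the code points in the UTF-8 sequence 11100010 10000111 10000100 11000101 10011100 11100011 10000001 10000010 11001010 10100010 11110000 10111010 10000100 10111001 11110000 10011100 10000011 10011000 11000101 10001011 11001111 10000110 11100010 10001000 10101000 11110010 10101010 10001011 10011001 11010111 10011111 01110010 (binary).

12

Byte at offset 0: 0xE2 = 11100010 → 3-byte char (#1). Advance 3.
Byte at offset 3: 0xC5 = 11000101 → 2-byte char (#2). Advance 2.
Byte at offset 5: 0xE3 = 11100011 → 3-byte char (#3). Advance 3.
Byte at offset 8: 0xCA = 11001010 → 2-byte char (#4). Advance 2.
Byte at offset 10: 0xF0 = 11110000 → 4-byte char (#5). Advance 4.
Byte at offset 14: 0xF0 = 11110000 → 4-byte char (#6). Advance 4.
Byte at offset 18: 0xC5 = 11000101 → 2-byte char (#7). Advance 2.
Byte at offset 20: 0xCF = 11001111 → 2-byte char (#8). Advance 2.
Byte at offset 22: 0xE2 = 11100010 → 3-byte char (#9). Advance 3.
Byte at offset 25: 0xF2 = 11110010 → 4-byte char (#10). Advance 4.
Byte at offset 29: 0xD7 = 11010111 → 2-byte char (#11). Advance 2.
Byte at offset 31: 0x72 = 01110010 → 1-byte char (#12). Advance 1.
Reached end at offset 32 after 12 code points.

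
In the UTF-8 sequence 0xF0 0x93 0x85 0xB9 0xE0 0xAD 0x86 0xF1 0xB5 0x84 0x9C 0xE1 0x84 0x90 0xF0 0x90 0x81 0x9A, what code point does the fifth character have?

Offset 0: leading byte 0xF0 = 11110000 → 4-byte char #1 = F0 93 85 B9.
Offset 4: leading byte 0xE0 = 11100000 → 3-byte char #2 = E0 AD 86.
Offset 7: leading byte 0xF1 = 11110001 → 4-byte char #3 = F1 B5 84 9C.
Offset 11: leading byte 0xE1 = 11100001 → 3-byte char #4 = E1 84 90.
Offset 14: leading byte 0xF0 = 11110000 → 4-byte char #5 = F0 90 81 9A.
Leading byte 0xF0 = 11110000 matches 11110xxx → 4-byte sequence.
Byte 1: 0xF0 = 11110000, payload 000 (3 bits).
Byte 2: 0x90 = 10010000 (10xxxxxx ✓), payload 010000.
Byte 3: 0x81 = 10000001 (10xxxxxx ✓), payload 000001.
Byte 4: 0x9A = 10011010 (10xxxxxx ✓), payload 011010.
Concatenate: 000010000000001011010 = 0x1005A (21 bits → U+1005A).

U+1005A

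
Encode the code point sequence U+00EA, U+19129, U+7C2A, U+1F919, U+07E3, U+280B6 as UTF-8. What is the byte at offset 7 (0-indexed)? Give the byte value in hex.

0xB0

U+00EA → 2-byte form C3 AA at offsets 0–1.
U+19129 → 4-byte form F0 99 84 A9 at offsets 2–5.
U+7C2A → 3-byte form E7 B0 AA at offsets 6–8.
Offset 7 falls in char 3's range; it's byte 2 of E7 B0 AA = 0xB0.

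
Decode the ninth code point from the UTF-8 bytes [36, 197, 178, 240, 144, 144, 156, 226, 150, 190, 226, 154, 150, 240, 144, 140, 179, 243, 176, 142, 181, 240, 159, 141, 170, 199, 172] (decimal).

U+01EC

Offset 0: leading byte 0x24 = 00100100 → 1-byte char #1 = 24.
Offset 1: leading byte 0xC5 = 11000101 → 2-byte char #2 = C5 B2.
Offset 3: leading byte 0xF0 = 11110000 → 4-byte char #3 = F0 90 90 9C.
Offset 7: leading byte 0xE2 = 11100010 → 3-byte char #4 = E2 96 BE.
Offset 10: leading byte 0xE2 = 11100010 → 3-byte char #5 = E2 9A 96.
Offset 13: leading byte 0xF0 = 11110000 → 4-byte char #6 = F0 90 8C B3.
Offset 17: leading byte 0xF3 = 11110011 → 4-byte char #7 = F3 B0 8E B5.
Offset 21: leading byte 0xF0 = 11110000 → 4-byte char #8 = F0 9F 8D AA.
Offset 25: leading byte 0xC7 = 11000111 → 2-byte char #9 = C7 AC.
Leading byte 0xC7 = 11000111 matches 110xxxxx → 2-byte sequence.
Byte 1: 0xC7 = 11000111, payload 00111 (5 bits).
Byte 2: 0xAC = 10101100 (10xxxxxx ✓), payload 101100.
Concatenate: 00111101100 = 0x1EC (11 bits → U+01EC).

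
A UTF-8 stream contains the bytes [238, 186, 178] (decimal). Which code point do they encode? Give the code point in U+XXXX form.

Leading byte 0xEE = 11101110 matches 1110xxxx → 3-byte sequence.
Byte 1: 0xEE = 11101110, payload 1110 (4 bits).
Byte 2: 0xBA = 10111010 (10xxxxxx ✓), payload 111010.
Byte 3: 0xB2 = 10110010 (10xxxxxx ✓), payload 110010.
Concatenate: 1110111010110010 = 0xEEB2 (16 bits → U+EEB2).

U+EEB2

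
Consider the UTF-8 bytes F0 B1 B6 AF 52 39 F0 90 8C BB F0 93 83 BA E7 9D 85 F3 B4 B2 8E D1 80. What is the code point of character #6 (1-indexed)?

U+7745

Offset 0: leading byte 0xF0 = 11110000 → 4-byte char #1 = F0 B1 B6 AF.
Offset 4: leading byte 0x52 = 01010010 → 1-byte char #2 = 52.
Offset 5: leading byte 0x39 = 00111001 → 1-byte char #3 = 39.
Offset 6: leading byte 0xF0 = 11110000 → 4-byte char #4 = F0 90 8C BB.
Offset 10: leading byte 0xF0 = 11110000 → 4-byte char #5 = F0 93 83 BA.
Offset 14: leading byte 0xE7 = 11100111 → 3-byte char #6 = E7 9D 85.
Leading byte 0xE7 = 11100111 matches 1110xxxx → 3-byte sequence.
Byte 1: 0xE7 = 11100111, payload 0111 (4 bits).
Byte 2: 0x9D = 10011101 (10xxxxxx ✓), payload 011101.
Byte 3: 0x85 = 10000101 (10xxxxxx ✓), payload 000101.
Concatenate: 0111011101000101 = 0x7745 (16 bits → U+7745).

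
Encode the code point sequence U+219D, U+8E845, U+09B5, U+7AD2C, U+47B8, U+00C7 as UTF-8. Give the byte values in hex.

E2 86 9D F2 8E A1 85 E0 A6 B5 F1 BA B4 AC E4 9E B8 C3 87

U+219D: 3-byte form → E2 86 9D.
U+8E845: 4-byte form → F2 8E A1 85.
U+09B5: 3-byte form → E0 A6 B5.
U+7AD2C: 4-byte form → F1 BA B4 AC.
U+47B8: 3-byte form → E4 9E B8.
U+00C7: 2-byte form → C3 87.
Concatenated (19 bytes): E2 86 9D F2 8E A1 85 E0 A6 B5 F1 BA B4 AC E4 9E B8 C3 87.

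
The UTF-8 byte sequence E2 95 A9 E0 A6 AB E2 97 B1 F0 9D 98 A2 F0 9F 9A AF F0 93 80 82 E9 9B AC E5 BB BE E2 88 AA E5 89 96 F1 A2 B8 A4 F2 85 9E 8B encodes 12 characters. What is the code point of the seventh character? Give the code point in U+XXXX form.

U+96EC

Offset 0: leading byte 0xE2 = 11100010 → 3-byte char #1 = E2 95 A9.
Offset 3: leading byte 0xE0 = 11100000 → 3-byte char #2 = E0 A6 AB.
Offset 6: leading byte 0xE2 = 11100010 → 3-byte char #3 = E2 97 B1.
Offset 9: leading byte 0xF0 = 11110000 → 4-byte char #4 = F0 9D 98 A2.
Offset 13: leading byte 0xF0 = 11110000 → 4-byte char #5 = F0 9F 9A AF.
Offset 17: leading byte 0xF0 = 11110000 → 4-byte char #6 = F0 93 80 82.
Offset 21: leading byte 0xE9 = 11101001 → 3-byte char #7 = E9 9B AC.
Leading byte 0xE9 = 11101001 matches 1110xxxx → 3-byte sequence.
Byte 1: 0xE9 = 11101001, payload 1001 (4 bits).
Byte 2: 0x9B = 10011011 (10xxxxxx ✓), payload 011011.
Byte 3: 0xAC = 10101100 (10xxxxxx ✓), payload 101100.
Concatenate: 1001011011101100 = 0x96EC (16 bits → U+96EC).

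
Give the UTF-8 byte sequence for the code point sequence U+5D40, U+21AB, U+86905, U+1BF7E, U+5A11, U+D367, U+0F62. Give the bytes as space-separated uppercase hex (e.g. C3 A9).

E5 B5 80 E2 86 AB F2 86 A4 85 F0 9B BD BE E5 A8 91 ED 8D A7 E0 BD A2

U+5D40: 3-byte form → E5 B5 80.
U+21AB: 3-byte form → E2 86 AB.
U+86905: 4-byte form → F2 86 A4 85.
U+1BF7E: 4-byte form → F0 9B BD BE.
U+5A11: 3-byte form → E5 A8 91.
U+D367: 3-byte form → ED 8D A7.
U+0F62: 3-byte form → E0 BD A2.
Concatenated (23 bytes): E5 B5 80 E2 86 AB F2 86 A4 85 F0 9B BD BE E5 A8 91 ED 8D A7 E0 BD A2.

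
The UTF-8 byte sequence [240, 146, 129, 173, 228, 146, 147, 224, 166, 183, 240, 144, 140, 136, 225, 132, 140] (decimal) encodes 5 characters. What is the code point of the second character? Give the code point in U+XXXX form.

Offset 0: leading byte 0xF0 = 11110000 → 4-byte char #1 = F0 92 81 AD.
Offset 4: leading byte 0xE4 = 11100100 → 3-byte char #2 = E4 92 93.
Leading byte 0xE4 = 11100100 matches 1110xxxx → 3-byte sequence.
Byte 1: 0xE4 = 11100100, payload 0100 (4 bits).
Byte 2: 0x92 = 10010010 (10xxxxxx ✓), payload 010010.
Byte 3: 0x93 = 10010011 (10xxxxxx ✓), payload 010011.
Concatenate: 0100010010010011 = 0x4493 (16 bits → U+4493).

U+4493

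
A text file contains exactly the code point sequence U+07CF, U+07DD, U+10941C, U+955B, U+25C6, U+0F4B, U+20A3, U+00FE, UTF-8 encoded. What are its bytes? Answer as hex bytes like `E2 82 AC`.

DF 8F DF 9D F4 89 90 9C E9 95 9B E2 97 86 E0 BD 8B E2 82 A3 C3 BE

U+07CF: 2-byte form → DF 8F.
U+07DD: 2-byte form → DF 9D.
U+10941C: 4-byte form → F4 89 90 9C.
U+955B: 3-byte form → E9 95 9B.
U+25C6: 3-byte form → E2 97 86.
U+0F4B: 3-byte form → E0 BD 8B.
U+20A3: 3-byte form → E2 82 A3.
U+00FE: 2-byte form → C3 BE.
Concatenated (22 bytes): DF 8F DF 9D F4 89 90 9C E9 95 9B E2 97 86 E0 BD 8B E2 82 A3 C3 BE.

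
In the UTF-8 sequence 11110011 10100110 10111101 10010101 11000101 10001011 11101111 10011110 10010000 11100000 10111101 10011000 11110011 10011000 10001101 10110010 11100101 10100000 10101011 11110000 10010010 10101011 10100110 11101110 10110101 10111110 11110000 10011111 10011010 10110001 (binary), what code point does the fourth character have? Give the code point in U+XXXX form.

Offset 0: leading byte 0xF3 = 11110011 → 4-byte char #1 = F3 A6 BD 95.
Offset 4: leading byte 0xC5 = 11000101 → 2-byte char #2 = C5 8B.
Offset 6: leading byte 0xEF = 11101111 → 3-byte char #3 = EF 9E 90.
Offset 9: leading byte 0xE0 = 11100000 → 3-byte char #4 = E0 BD 98.
Leading byte 0xE0 = 11100000 matches 1110xxxx → 3-byte sequence.
Byte 1: 0xE0 = 11100000, payload 0000 (4 bits).
Byte 2: 0xBD = 10111101 (10xxxxxx ✓), payload 111101.
Byte 3: 0x98 = 10011000 (10xxxxxx ✓), payload 011000.
Concatenate: 0000111101011000 = 0xF58 (16 bits → U+0F58).

U+0F58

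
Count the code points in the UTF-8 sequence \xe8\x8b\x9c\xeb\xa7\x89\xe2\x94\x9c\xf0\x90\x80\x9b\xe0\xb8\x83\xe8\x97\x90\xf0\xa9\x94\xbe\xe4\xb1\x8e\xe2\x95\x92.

Byte at offset 0: 0xE8 = 11101000 → 3-byte char (#1). Advance 3.
Byte at offset 3: 0xEB = 11101011 → 3-byte char (#2). Advance 3.
Byte at offset 6: 0xE2 = 11100010 → 3-byte char (#3). Advance 3.
Byte at offset 9: 0xF0 = 11110000 → 4-byte char (#4). Advance 4.
Byte at offset 13: 0xE0 = 11100000 → 3-byte char (#5). Advance 3.
Byte at offset 16: 0xE8 = 11101000 → 3-byte char (#6). Advance 3.
Byte at offset 19: 0xF0 = 11110000 → 4-byte char (#7). Advance 4.
Byte at offset 23: 0xE4 = 11100100 → 3-byte char (#8). Advance 3.
Byte at offset 26: 0xE2 = 11100010 → 3-byte char (#9). Advance 3.
Reached end at offset 29 after 9 code points.

9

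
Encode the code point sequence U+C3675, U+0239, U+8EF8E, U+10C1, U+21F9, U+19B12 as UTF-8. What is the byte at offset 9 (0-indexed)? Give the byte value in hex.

0x8E

U+C3675 → 4-byte form F3 83 99 B5 at offsets 0–3.
U+0239 → 2-byte form C8 B9 at offsets 4–5.
U+8EF8E → 4-byte form F2 8E BE 8E at offsets 6–9.
Offset 9 falls in char 3's range; it's byte 4 of F2 8E BE 8E = 0x8E.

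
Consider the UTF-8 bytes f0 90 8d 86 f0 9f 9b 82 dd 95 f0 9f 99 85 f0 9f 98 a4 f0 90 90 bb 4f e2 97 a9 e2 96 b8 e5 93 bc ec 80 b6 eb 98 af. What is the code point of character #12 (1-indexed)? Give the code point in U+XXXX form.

U+B62F

Offset 0: leading byte 0xF0 = 11110000 → 4-byte char #1 = F0 90 8D 86.
Offset 4: leading byte 0xF0 = 11110000 → 4-byte char #2 = F0 9F 9B 82.
Offset 8: leading byte 0xDD = 11011101 → 2-byte char #3 = DD 95.
Offset 10: leading byte 0xF0 = 11110000 → 4-byte char #4 = F0 9F 99 85.
Offset 14: leading byte 0xF0 = 11110000 → 4-byte char #5 = F0 9F 98 A4.
Offset 18: leading byte 0xF0 = 11110000 → 4-byte char #6 = F0 90 90 BB.
Offset 22: leading byte 0x4F = 01001111 → 1-byte char #7 = 4F.
Offset 23: leading byte 0xE2 = 11100010 → 3-byte char #8 = E2 97 A9.
Offset 26: leading byte 0xE2 = 11100010 → 3-byte char #9 = E2 96 B8.
Offset 29: leading byte 0xE5 = 11100101 → 3-byte char #10 = E5 93 BC.
Offset 32: leading byte 0xEC = 11101100 → 3-byte char #11 = EC 80 B6.
Offset 35: leading byte 0xEB = 11101011 → 3-byte char #12 = EB 98 AF.
Leading byte 0xEB = 11101011 matches 1110xxxx → 3-byte sequence.
Byte 1: 0xEB = 11101011, payload 1011 (4 bits).
Byte 2: 0x98 = 10011000 (10xxxxxx ✓), payload 011000.
Byte 3: 0xAF = 10101111 (10xxxxxx ✓), payload 101111.
Concatenate: 1011011000101111 = 0xB62F (16 bits → U+B62F).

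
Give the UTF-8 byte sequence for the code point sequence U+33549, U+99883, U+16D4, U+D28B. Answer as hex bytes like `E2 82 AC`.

U+33549: 4-byte form → F0 B3 95 89.
U+99883: 4-byte form → F2 99 A2 83.
U+16D4: 3-byte form → E1 9B 94.
U+D28B: 3-byte form → ED 8A 8B.
Concatenated (14 bytes): F0 B3 95 89 F2 99 A2 83 E1 9B 94 ED 8A 8B.

F0 B3 95 89 F2 99 A2 83 E1 9B 94 ED 8A 8B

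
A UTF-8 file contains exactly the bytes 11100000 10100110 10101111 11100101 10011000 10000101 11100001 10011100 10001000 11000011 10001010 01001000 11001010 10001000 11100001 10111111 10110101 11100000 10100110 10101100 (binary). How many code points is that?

8

Byte at offset 0: 0xE0 = 11100000 → 3-byte char (#1). Advance 3.
Byte at offset 3: 0xE5 = 11100101 → 3-byte char (#2). Advance 3.
Byte at offset 6: 0xE1 = 11100001 → 3-byte char (#3). Advance 3.
Byte at offset 9: 0xC3 = 11000011 → 2-byte char (#4). Advance 2.
Byte at offset 11: 0x48 = 01001000 → 1-byte char (#5). Advance 1.
Byte at offset 12: 0xCA = 11001010 → 2-byte char (#6). Advance 2.
Byte at offset 14: 0xE1 = 11100001 → 3-byte char (#7). Advance 3.
Byte at offset 17: 0xE0 = 11100000 → 3-byte char (#8). Advance 3.
Reached end at offset 20 after 8 code points.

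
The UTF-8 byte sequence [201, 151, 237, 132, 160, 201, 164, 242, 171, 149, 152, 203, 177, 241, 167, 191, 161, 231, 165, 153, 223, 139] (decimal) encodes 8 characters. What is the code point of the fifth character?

Offset 0: leading byte 0xC9 = 11001001 → 2-byte char #1 = C9 97.
Offset 2: leading byte 0xED = 11101101 → 3-byte char #2 = ED 84 A0.
Offset 5: leading byte 0xC9 = 11001001 → 2-byte char #3 = C9 A4.
Offset 7: leading byte 0xF2 = 11110010 → 4-byte char #4 = F2 AB 95 98.
Offset 11: leading byte 0xCB = 11001011 → 2-byte char #5 = CB B1.
Leading byte 0xCB = 11001011 matches 110xxxxx → 2-byte sequence.
Byte 1: 0xCB = 11001011, payload 01011 (5 bits).
Byte 2: 0xB1 = 10110001 (10xxxxxx ✓), payload 110001.
Concatenate: 01011110001 = 0x2F1 (11 bits → U+02F1).

U+02F1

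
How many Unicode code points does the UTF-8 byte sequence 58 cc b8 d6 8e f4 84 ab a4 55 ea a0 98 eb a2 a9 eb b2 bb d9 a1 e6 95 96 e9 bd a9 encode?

11

Byte at offset 0: 0x58 = 01011000 → 1-byte char (#1). Advance 1.
Byte at offset 1: 0xCC = 11001100 → 2-byte char (#2). Advance 2.
Byte at offset 3: 0xD6 = 11010110 → 2-byte char (#3). Advance 2.
Byte at offset 5: 0xF4 = 11110100 → 4-byte char (#4). Advance 4.
Byte at offset 9: 0x55 = 01010101 → 1-byte char (#5). Advance 1.
Byte at offset 10: 0xEA = 11101010 → 3-byte char (#6). Advance 3.
Byte at offset 13: 0xEB = 11101011 → 3-byte char (#7). Advance 3.
Byte at offset 16: 0xEB = 11101011 → 3-byte char (#8). Advance 3.
Byte at offset 19: 0xD9 = 11011001 → 2-byte char (#9). Advance 2.
Byte at offset 21: 0xE6 = 11100110 → 3-byte char (#10). Advance 3.
Byte at offset 24: 0xE9 = 11101001 → 3-byte char (#11). Advance 3.
Reached end at offset 27 after 11 code points.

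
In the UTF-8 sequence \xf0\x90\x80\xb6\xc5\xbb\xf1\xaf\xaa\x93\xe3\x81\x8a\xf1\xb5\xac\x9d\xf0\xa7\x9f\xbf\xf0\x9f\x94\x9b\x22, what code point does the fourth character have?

U+304A

Offset 0: leading byte 0xF0 = 11110000 → 4-byte char #1 = F0 90 80 B6.
Offset 4: leading byte 0xC5 = 11000101 → 2-byte char #2 = C5 BB.
Offset 6: leading byte 0xF1 = 11110001 → 4-byte char #3 = F1 AF AA 93.
Offset 10: leading byte 0xE3 = 11100011 → 3-byte char #4 = E3 81 8A.
Leading byte 0xE3 = 11100011 matches 1110xxxx → 3-byte sequence.
Byte 1: 0xE3 = 11100011, payload 0011 (4 bits).
Byte 2: 0x81 = 10000001 (10xxxxxx ✓), payload 000001.
Byte 3: 0x8A = 10001010 (10xxxxxx ✓), payload 001010.
Concatenate: 0011000001001010 = 0x304A (16 bits → U+304A).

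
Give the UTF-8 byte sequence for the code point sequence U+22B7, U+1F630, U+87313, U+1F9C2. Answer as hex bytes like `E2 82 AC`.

U+22B7: 3-byte form → E2 8A B7.
U+1F630: 4-byte form → F0 9F 98 B0.
U+87313: 4-byte form → F2 87 8C 93.
U+1F9C2: 4-byte form → F0 9F A7 82.
Concatenated (15 bytes): E2 8A B7 F0 9F 98 B0 F2 87 8C 93 F0 9F A7 82.

E2 8A B7 F0 9F 98 B0 F2 87 8C 93 F0 9F A7 82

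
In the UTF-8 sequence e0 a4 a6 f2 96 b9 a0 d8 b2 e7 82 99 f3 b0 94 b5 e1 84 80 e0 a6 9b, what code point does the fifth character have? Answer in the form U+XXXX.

U+F0535

Offset 0: leading byte 0xE0 = 11100000 → 3-byte char #1 = E0 A4 A6.
Offset 3: leading byte 0xF2 = 11110010 → 4-byte char #2 = F2 96 B9 A0.
Offset 7: leading byte 0xD8 = 11011000 → 2-byte char #3 = D8 B2.
Offset 9: leading byte 0xE7 = 11100111 → 3-byte char #4 = E7 82 99.
Offset 12: leading byte 0xF3 = 11110011 → 4-byte char #5 = F3 B0 94 B5.
Leading byte 0xF3 = 11110011 matches 11110xxx → 4-byte sequence.
Byte 1: 0xF3 = 11110011, payload 011 (3 bits).
Byte 2: 0xB0 = 10110000 (10xxxxxx ✓), payload 110000.
Byte 3: 0x94 = 10010100 (10xxxxxx ✓), payload 010100.
Byte 4: 0xB5 = 10110101 (10xxxxxx ✓), payload 110101.
Concatenate: 011110000010100110101 = 0xF0535 (21 bits → U+F0535).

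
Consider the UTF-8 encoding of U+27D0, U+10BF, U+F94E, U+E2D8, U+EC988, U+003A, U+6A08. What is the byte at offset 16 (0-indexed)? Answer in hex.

U+27D0 → 3-byte form E2 9F 90 at offsets 0–2.
U+10BF → 3-byte form E1 82 BF at offsets 3–5.
U+F94E → 3-byte form EF A5 8E at offsets 6–8.
U+E2D8 → 3-byte form EE 8B 98 at offsets 9–11.
U+EC988 → 4-byte form F3 AC A6 88 at offsets 12–15.
U+003A → 1-byte form 3A at offsets 16–16.
Offset 16 falls in char 6's range; it's byte 1 of 3A = 0x3A.

0x3A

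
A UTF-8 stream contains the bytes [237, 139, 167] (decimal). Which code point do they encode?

Leading byte 0xED = 11101101 matches 1110xxxx → 3-byte sequence.
Byte 1: 0xED = 11101101, payload 1101 (4 bits).
Byte 2: 0x8B = 10001011 (10xxxxxx ✓), payload 001011.
Byte 3: 0xA7 = 10100111 (10xxxxxx ✓), payload 100111.
Concatenate: 1101001011100111 = 0xD2E7 (16 bits → U+D2E7).

U+D2E7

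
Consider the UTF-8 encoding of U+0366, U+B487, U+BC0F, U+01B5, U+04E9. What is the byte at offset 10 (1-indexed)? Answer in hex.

0xB5

1-indexed offset 10 is 0-indexed offset 9.
U+0366 → 2-byte form CD A6 at offsets 0–1.
U+B487 → 3-byte form EB 92 87 at offsets 2–4.
U+BC0F → 3-byte form EB B0 8F at offsets 5–7.
U+01B5 → 2-byte form C6 B5 at offsets 8–9.
Offset 9 falls in char 4's range; it's byte 2 of C6 B5 = 0xB5.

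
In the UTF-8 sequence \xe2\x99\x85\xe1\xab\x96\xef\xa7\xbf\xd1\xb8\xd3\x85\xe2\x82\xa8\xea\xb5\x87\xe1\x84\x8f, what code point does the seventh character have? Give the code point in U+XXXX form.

U+AD47

Offset 0: leading byte 0xE2 = 11100010 → 3-byte char #1 = E2 99 85.
Offset 3: leading byte 0xE1 = 11100001 → 3-byte char #2 = E1 AB 96.
Offset 6: leading byte 0xEF = 11101111 → 3-byte char #3 = EF A7 BF.
Offset 9: leading byte 0xD1 = 11010001 → 2-byte char #4 = D1 B8.
Offset 11: leading byte 0xD3 = 11010011 → 2-byte char #5 = D3 85.
Offset 13: leading byte 0xE2 = 11100010 → 3-byte char #6 = E2 82 A8.
Offset 16: leading byte 0xEA = 11101010 → 3-byte char #7 = EA B5 87.
Leading byte 0xEA = 11101010 matches 1110xxxx → 3-byte sequence.
Byte 1: 0xEA = 11101010, payload 1010 (4 bits).
Byte 2: 0xB5 = 10110101 (10xxxxxx ✓), payload 110101.
Byte 3: 0x87 = 10000111 (10xxxxxx ✓), payload 000111.
Concatenate: 1010110101000111 = 0xAD47 (16 bits → U+AD47).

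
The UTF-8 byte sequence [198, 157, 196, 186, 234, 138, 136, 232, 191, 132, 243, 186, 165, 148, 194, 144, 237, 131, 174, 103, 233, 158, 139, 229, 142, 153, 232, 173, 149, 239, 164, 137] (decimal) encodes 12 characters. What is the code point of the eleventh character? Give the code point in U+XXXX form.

Offset 0: leading byte 0xC6 = 11000110 → 2-byte char #1 = C6 9D.
Offset 2: leading byte 0xC4 = 11000100 → 2-byte char #2 = C4 BA.
Offset 4: leading byte 0xEA = 11101010 → 3-byte char #3 = EA 8A 88.
Offset 7: leading byte 0xE8 = 11101000 → 3-byte char #4 = E8 BF 84.
Offset 10: leading byte 0xF3 = 11110011 → 4-byte char #5 = F3 BA A5 94.
Offset 14: leading byte 0xC2 = 11000010 → 2-byte char #6 = C2 90.
Offset 16: leading byte 0xED = 11101101 → 3-byte char #7 = ED 83 AE.
Offset 19: leading byte 0x67 = 01100111 → 1-byte char #8 = 67.
Offset 20: leading byte 0xE9 = 11101001 → 3-byte char #9 = E9 9E 8B.
Offset 23: leading byte 0xE5 = 11100101 → 3-byte char #10 = E5 8E 99.
Offset 26: leading byte 0xE8 = 11101000 → 3-byte char #11 = E8 AD 95.
Leading byte 0xE8 = 11101000 matches 1110xxxx → 3-byte sequence.
Byte 1: 0xE8 = 11101000, payload 1000 (4 bits).
Byte 2: 0xAD = 10101101 (10xxxxxx ✓), payload 101101.
Byte 3: 0x95 = 10010101 (10xxxxxx ✓), payload 010101.
Concatenate: 1000101101010101 = 0x8B55 (16 bits → U+8B55).

U+8B55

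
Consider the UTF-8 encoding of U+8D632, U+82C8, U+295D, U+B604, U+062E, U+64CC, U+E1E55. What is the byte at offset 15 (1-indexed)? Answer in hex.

0xAE

1-indexed offset 15 is 0-indexed offset 14.
U+8D632 → 4-byte form F2 8D 98 B2 at offsets 0–3.
U+82C8 → 3-byte form E8 8B 88 at offsets 4–6.
U+295D → 3-byte form E2 A5 9D at offsets 7–9.
U+B604 → 3-byte form EB 98 84 at offsets 10–12.
U+062E → 2-byte form D8 AE at offsets 13–14.
Offset 14 falls in char 5's range; it's byte 2 of D8 AE = 0xAE.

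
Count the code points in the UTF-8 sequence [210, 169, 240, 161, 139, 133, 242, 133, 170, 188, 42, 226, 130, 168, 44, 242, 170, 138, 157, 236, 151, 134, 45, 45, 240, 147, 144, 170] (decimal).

Byte at offset 0: 0xD2 = 11010010 → 2-byte char (#1). Advance 2.
Byte at offset 2: 0xF0 = 11110000 → 4-byte char (#2). Advance 4.
Byte at offset 6: 0xF2 = 11110010 → 4-byte char (#3). Advance 4.
Byte at offset 10: 0x2A = 00101010 → 1-byte char (#4). Advance 1.
Byte at offset 11: 0xE2 = 11100010 → 3-byte char (#5). Advance 3.
Byte at offset 14: 0x2C = 00101100 → 1-byte char (#6). Advance 1.
Byte at offset 15: 0xF2 = 11110010 → 4-byte char (#7). Advance 4.
Byte at offset 19: 0xEC = 11101100 → 3-byte char (#8). Advance 3.
Byte at offset 22: 0x2D = 00101101 → 1-byte char (#9). Advance 1.
Byte at offset 23: 0x2D = 00101101 → 1-byte char (#10). Advance 1.
Byte at offset 24: 0xF0 = 11110000 → 4-byte char (#11). Advance 4.
Reached end at offset 28 after 11 code points.

11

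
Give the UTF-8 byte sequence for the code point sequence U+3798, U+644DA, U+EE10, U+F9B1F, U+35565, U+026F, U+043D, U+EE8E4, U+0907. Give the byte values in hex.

E3 9E 98 F1 A4 93 9A EE B8 90 F3 B9 AC 9F F0 B5 95 A5 C9 AF D0 BD F3 AE A3 A4 E0 A4 87

U+3798: 3-byte form → E3 9E 98.
U+644DA: 4-byte form → F1 A4 93 9A.
U+EE10: 3-byte form → EE B8 90.
U+F9B1F: 4-byte form → F3 B9 AC 9F.
U+35565: 4-byte form → F0 B5 95 A5.
U+026F: 2-byte form → C9 AF.
U+043D: 2-byte form → D0 BD.
U+EE8E4: 4-byte form → F3 AE A3 A4.
U+0907: 3-byte form → E0 A4 87.
Concatenated (29 bytes): E3 9E 98 F1 A4 93 9A EE B8 90 F3 B9 AC 9F F0 B5 95 A5 C9 AF D0 BD F3 AE A3 A4 E0 A4 87.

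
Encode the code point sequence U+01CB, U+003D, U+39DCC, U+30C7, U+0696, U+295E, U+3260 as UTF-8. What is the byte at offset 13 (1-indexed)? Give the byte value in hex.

0xE2

1-indexed offset 13 is 0-indexed offset 12.
U+01CB → 2-byte form C7 8B at offsets 0–1.
U+003D → 1-byte form 3D at offsets 2–2.
U+39DCC → 4-byte form F0 B9 B7 8C at offsets 3–6.
U+30C7 → 3-byte form E3 83 87 at offsets 7–9.
U+0696 → 2-byte form DA 96 at offsets 10–11.
U+295E → 3-byte form E2 A5 9E at offsets 12–14.
Offset 12 falls in char 6's range; it's byte 1 of E2 A5 9E = 0xE2.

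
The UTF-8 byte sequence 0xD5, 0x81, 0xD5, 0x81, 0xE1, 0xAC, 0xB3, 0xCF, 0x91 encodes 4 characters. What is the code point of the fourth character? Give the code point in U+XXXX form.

U+03D1

Offset 0: leading byte 0xD5 = 11010101 → 2-byte char #1 = D5 81.
Offset 2: leading byte 0xD5 = 11010101 → 2-byte char #2 = D5 81.
Offset 4: leading byte 0xE1 = 11100001 → 3-byte char #3 = E1 AC B3.
Offset 7: leading byte 0xCF = 11001111 → 2-byte char #4 = CF 91.
Leading byte 0xCF = 11001111 matches 110xxxxx → 2-byte sequence.
Byte 1: 0xCF = 11001111, payload 01111 (5 bits).
Byte 2: 0x91 = 10010001 (10xxxxxx ✓), payload 010001.
Concatenate: 01111010001 = 0x3D1 (11 bits → U+03D1).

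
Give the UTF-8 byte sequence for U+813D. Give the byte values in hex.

E8 84 BD

U+813D = 0x813D = 33085 decimal. In range U+0800–U+FFFF → 3-byte form: 1110xxxx 10xxxxxx 10xxxxxx.
Binary (16 bits): 1000000100111101.
Split 4+6+6: 1000 | 000100 | 111101.
Byte 1: 11101000 = 0xE8.
Byte 2: 10000100 = 0x84.
Byte 3: 10111101 = 0xBD.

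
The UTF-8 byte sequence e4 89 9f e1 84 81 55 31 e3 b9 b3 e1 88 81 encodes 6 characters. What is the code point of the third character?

U+0055

Offset 0: leading byte 0xE4 = 11100100 → 3-byte char #1 = E4 89 9F.
Offset 3: leading byte 0xE1 = 11100001 → 3-byte char #2 = E1 84 81.
Offset 6: leading byte 0x55 = 01010101 → 1-byte char #3 = 55.
Leading byte 0x55 = 01010101 matches 0xxxxxxx → 1-byte sequence.
Byte 1: 0x55 = 01010101, payload 1010101 (7 bits).
Concatenate: 1010101 = 0x55 (7 bits → U+0055).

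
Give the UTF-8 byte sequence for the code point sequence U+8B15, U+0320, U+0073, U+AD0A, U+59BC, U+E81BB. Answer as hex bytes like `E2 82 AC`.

U+8B15: 3-byte form → E8 AC 95.
U+0320: 2-byte form → CC A0.
U+0073: 1-byte form → 73.
U+AD0A: 3-byte form → EA B4 8A.
U+59BC: 3-byte form → E5 A6 BC.
U+E81BB: 4-byte form → F3 A8 86 BB.
Concatenated (16 bytes): E8 AC 95 CC A0 73 EA B4 8A E5 A6 BC F3 A8 86 BB.

E8 AC 95 CC A0 73 EA B4 8A E5 A6 BC F3 A8 86 BB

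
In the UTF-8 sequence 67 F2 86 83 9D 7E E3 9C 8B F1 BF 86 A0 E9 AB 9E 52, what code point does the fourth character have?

Offset 0: leading byte 0x67 = 01100111 → 1-byte char #1 = 67.
Offset 1: leading byte 0xF2 = 11110010 → 4-byte char #2 = F2 86 83 9D.
Offset 5: leading byte 0x7E = 01111110 → 1-byte char #3 = 7E.
Offset 6: leading byte 0xE3 = 11100011 → 3-byte char #4 = E3 9C 8B.
Leading byte 0xE3 = 11100011 matches 1110xxxx → 3-byte sequence.
Byte 1: 0xE3 = 11100011, payload 0011 (4 bits).
Byte 2: 0x9C = 10011100 (10xxxxxx ✓), payload 011100.
Byte 3: 0x8B = 10001011 (10xxxxxx ✓), payload 001011.
Concatenate: 0011011100001011 = 0x370B (16 bits → U+370B).

U+370B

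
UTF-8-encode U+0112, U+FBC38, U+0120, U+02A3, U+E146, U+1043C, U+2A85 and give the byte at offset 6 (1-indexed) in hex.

0xB8

1-indexed offset 6 is 0-indexed offset 5.
U+0112 → 2-byte form C4 92 at offsets 0–1.
U+FBC38 → 4-byte form F3 BB B0 B8 at offsets 2–5.
Offset 5 falls in char 2's range; it's byte 4 of F3 BB B0 B8 = 0xB8.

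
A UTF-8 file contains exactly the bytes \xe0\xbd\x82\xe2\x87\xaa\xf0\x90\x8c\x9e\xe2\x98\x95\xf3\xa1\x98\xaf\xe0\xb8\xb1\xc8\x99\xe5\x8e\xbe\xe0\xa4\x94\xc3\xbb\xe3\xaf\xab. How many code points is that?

Byte at offset 0: 0xE0 = 11100000 → 3-byte char (#1). Advance 3.
Byte at offset 3: 0xE2 = 11100010 → 3-byte char (#2). Advance 3.
Byte at offset 6: 0xF0 = 11110000 → 4-byte char (#3). Advance 4.
Byte at offset 10: 0xE2 = 11100010 → 3-byte char (#4). Advance 3.
Byte at offset 13: 0xF3 = 11110011 → 4-byte char (#5). Advance 4.
Byte at offset 17: 0xE0 = 11100000 → 3-byte char (#6). Advance 3.
Byte at offset 20: 0xC8 = 11001000 → 2-byte char (#7). Advance 2.
Byte at offset 22: 0xE5 = 11100101 → 3-byte char (#8). Advance 3.
Byte at offset 25: 0xE0 = 11100000 → 3-byte char (#9). Advance 3.
Byte at offset 28: 0xC3 = 11000011 → 2-byte char (#10). Advance 2.
Byte at offset 30: 0xE3 = 11100011 → 3-byte char (#11). Advance 3.
Reached end at offset 33 after 11 code points.

11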